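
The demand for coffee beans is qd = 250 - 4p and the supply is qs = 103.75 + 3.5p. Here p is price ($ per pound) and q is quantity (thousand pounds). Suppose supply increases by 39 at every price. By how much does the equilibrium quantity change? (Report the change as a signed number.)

Equating demand and supply, 250 - 4p = 103.75 + 3.5p gives 7.5p = 146.25, so p* = 19.5.
Substitute back: q* = 250 - 4(19.5) = 172.
After the shift, supply is qs = 142.75 + 3.5p.
The new intersection has 107.25 = 7.5p, i.e. p = 14.3, q = 192.8.
Δq = 192.8 - 172 = 20.8.

Δq = 20.8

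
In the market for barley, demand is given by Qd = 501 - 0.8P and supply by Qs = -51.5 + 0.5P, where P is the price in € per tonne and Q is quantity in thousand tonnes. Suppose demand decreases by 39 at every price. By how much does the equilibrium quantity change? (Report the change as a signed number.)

Equating demand and supply, 501 - 0.8P = -51.5 + 0.5P gives 1.3P = 552.5, so P* = 425.
Substitute back: Q* = 501 - 0.8(425) = 161.
After the shift, demand is Qd = 462 - 0.8P.
New equilibrium: 513.5 = 1.3P, so P = 395 and Q = 146.
ΔQ = 146 - 161 = -15.

ΔQ = -15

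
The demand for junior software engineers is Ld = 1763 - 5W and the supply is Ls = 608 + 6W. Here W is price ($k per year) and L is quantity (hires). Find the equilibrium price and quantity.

W* = 105, L* = 1238

Equating demand and supply, 1763 - 5W = 608 + 6W gives 11W = 1155, so W* = 105.
Substitute back: L* = 1763 - 5(105) = 1238.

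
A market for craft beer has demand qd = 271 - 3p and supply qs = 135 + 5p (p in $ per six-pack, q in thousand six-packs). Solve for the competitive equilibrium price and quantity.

p* = 17, q* = 220

The market clears where 271 - 3p = 135 + 5p. Rearranging, 8p = 136, hence p* = 17.
Substitute back: q* = 271 - 3(17) = 220.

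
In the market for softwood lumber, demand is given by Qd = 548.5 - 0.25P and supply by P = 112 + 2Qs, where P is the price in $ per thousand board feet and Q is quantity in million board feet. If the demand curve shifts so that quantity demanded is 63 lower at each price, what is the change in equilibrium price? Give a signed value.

Rewriting in direct form: Qs = -56 + 0.5P.
The market clears where 548.5 - 0.25P = -56 + 0.5P. Rearranging, 0.75P = 604.5, hence P* = 806.
From the demand curve, Q* = 548.5 - 0.25(806) = 347.
After the shift, demand is Qd = 485.5 - 0.25P.
Re-solving, 0.75P = 541.5 gives P = 722 and Q = 305.
ΔP = 722 - 806 = -84.

ΔP = -84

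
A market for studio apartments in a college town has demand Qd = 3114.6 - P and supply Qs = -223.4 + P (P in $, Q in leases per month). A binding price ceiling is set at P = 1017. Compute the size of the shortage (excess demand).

Shortage = 1304

At P = 1017: Qd = 2097.6 and Qs = 793.6.
Shortage = Qd - Qs = 2097.6 - 793.6 = 1304.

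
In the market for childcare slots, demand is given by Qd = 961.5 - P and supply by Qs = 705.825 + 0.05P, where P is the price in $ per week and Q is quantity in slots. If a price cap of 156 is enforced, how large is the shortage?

Shortage = 91.875

With P fixed at 156, quantity demanded is 805.5 and quantity supplied is 713.625.
Shortage = Qd - Qs = 805.5 - 713.625 = 91.875.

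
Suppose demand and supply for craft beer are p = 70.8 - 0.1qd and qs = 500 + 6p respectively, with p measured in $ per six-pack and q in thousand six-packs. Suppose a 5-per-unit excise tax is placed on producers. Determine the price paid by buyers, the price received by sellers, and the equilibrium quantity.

p_b = 14.875, p_s = 9.875, q = 559.25

Solving each curve for q: qd = 708 - 10p.
Producers keep p_s = p_b - 5 per unit, so supply in terms of the buyer price is qs = 470 + 6p_b.
Set qd = qs: 708 - 10p_b = 470 + 6p_b, so 238 = 16p_b and p_b = 14.875.
Then p_s = 14.875 - 5 = 9.875 and q = 708 - 10(14.875) = 559.25.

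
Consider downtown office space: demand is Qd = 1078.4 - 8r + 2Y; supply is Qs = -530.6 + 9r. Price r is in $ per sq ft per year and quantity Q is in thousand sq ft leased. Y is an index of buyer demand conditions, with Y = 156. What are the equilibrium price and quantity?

With Y = 156, demand is Qd = 1390.4 - 8r.
Equating demand and supply, 1390.4 - 8r = -530.6 + 9r gives 17r = 1921, so r* = 113.
Substitute back: Q* = 1390.4 - 8(113) = 486.4.

r* = 113, Q* = 486.4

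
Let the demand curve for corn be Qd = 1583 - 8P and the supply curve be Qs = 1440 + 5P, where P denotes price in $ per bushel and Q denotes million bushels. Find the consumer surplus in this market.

Consumer surplus = 139689.0625

Set Qd = Qs: 1583 - 8P = 1440 + 5P, so 143 = 13P and P* = 11.
From the demand curve, Q* = 1583 - 8(11) = 1495.
Demand choke price (Qd = 0): P = 1583/8 = 197.875. Consumer surplus = ½ × (197.875 - 11) × 1495 = 139689.0625.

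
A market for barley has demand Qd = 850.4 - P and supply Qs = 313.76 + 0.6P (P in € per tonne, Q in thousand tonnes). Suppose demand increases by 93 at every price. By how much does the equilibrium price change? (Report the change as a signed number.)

Equating demand and supply, 850.4 - P = 313.76 + 0.6P gives 1.6P = 536.64, so P* = 335.4.
Then Q* = 850.4 - 335.4 = 515.
After the shift, demand is Qd = 943.4 - P.
The new intersection has 629.64 = 1.6P, i.e. P = 393.525, Q = 549.875.
ΔP = 393.525 - 335.4 = 58.125.

ΔP = 58.125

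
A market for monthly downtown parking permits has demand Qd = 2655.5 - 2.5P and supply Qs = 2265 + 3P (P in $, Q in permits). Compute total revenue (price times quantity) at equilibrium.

The market clears where 2655.5 - 2.5P = 2265 + 3P. Rearranging, 5.5P = 390.5, hence P* = 71.
From the demand curve, Q* = 2655.5 - 2.5(71) = 2478.
Total revenue = P* × Q* = 71 × 2478 = 175938.

Total revenue = 175938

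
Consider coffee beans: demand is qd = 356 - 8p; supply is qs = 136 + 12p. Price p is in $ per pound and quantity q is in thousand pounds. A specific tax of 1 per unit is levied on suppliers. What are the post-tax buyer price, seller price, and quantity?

With a tax of 1 on suppliers, they supply based on the net price p_s = p_b - 1, so qs = 124 + 12p_b.
Market clearing requires 356 - 8p_b = 124 + 12p_b; hence 232 = 20p_b and p_b = 11.6.
Then p_s = 11.6 - 1 = 10.6 and q = 356 - 8(11.6) = 263.2.

p_b = 11.6, p_s = 10.6, q = 263.2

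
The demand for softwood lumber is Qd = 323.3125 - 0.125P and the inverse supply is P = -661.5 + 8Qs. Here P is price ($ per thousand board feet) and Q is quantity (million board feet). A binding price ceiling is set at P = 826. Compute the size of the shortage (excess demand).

Solving each curve for Q: Qs = 82.6875 + 0.125P.
With P fixed at 826, quantity demanded is 220.0625 and quantity supplied is 185.9375.
Shortage = Qd - Qs = 220.0625 - 185.9375 = 34.125.

Shortage = 34.125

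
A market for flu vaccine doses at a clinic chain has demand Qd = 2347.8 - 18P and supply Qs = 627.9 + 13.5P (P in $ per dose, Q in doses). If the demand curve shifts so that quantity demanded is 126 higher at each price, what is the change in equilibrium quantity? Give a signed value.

Set Qd = Qs: 2347.8 - 18P = 627.9 + 13.5P, so 1719.9 = 31.5P and P* = 54.6.
Then Q* = 2347.8 - 18(54.6) = 1365.
After the shift, demand is Qd = 2473.8 - 18P.
The new intersection has 1845.9 = 31.5P, i.e. P = 58.6, Q = 1419.
ΔQ = 1419 - 1365 = 54.

ΔQ = 54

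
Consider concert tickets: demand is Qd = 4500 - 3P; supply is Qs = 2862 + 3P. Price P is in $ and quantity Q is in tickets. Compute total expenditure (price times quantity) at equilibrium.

At equilibrium Qd = Qs, so 4500 - 3P = 2862 + 3P; collecting terms, 1638 = 6P and P* = 273.
Substitute back: Q* = 4500 - 3(273) = 3681.
Total expenditure = P* × Q* = 273 × 3681 = 1004913.

Total expenditure = 1004913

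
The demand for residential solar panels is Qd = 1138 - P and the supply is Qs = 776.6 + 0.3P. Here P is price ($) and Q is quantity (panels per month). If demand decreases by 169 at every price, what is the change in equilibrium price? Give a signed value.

ΔP = -130

At equilibrium Qd = Qs, so 1138 - P = 776.6 + 0.3P; collecting terms, 361.4 = 1.3P and P* = 278.
From the demand curve, Q* = 1138 - 278 = 860.
After the shift, demand is Qd = 969 - P.
New equilibrium: 192.4 = 1.3P, so P = 148 and Q = 821.
ΔP = 148 - 278 = -130.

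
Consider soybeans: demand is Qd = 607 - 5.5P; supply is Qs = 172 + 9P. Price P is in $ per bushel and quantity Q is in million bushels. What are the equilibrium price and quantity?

The market clears where 607 - 5.5P = 172 + 9P. Rearranging, 14.5P = 435, hence P* = 30.
From the demand curve, Q* = 607 - 5.5(30) = 442.

P* = 30, Q* = 442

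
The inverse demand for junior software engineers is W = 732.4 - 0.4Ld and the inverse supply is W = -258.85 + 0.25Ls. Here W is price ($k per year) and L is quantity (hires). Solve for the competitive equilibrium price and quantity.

W* = 122.4, L* = 1525

Solving each curve for L: Ld = 1831 - 2.5W and Ls = 1035.4 + 4W.
Equating demand and supply, 1831 - 2.5W = 1035.4 + 4W gives 6.5W = 795.6, so W* = 122.4.
Then L* = 1831 - 2.5(122.4) = 1525.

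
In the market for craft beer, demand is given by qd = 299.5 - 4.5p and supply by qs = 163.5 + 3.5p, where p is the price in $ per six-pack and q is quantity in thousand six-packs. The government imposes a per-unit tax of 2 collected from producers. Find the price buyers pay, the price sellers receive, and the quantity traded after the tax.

p_b = 17.875, p_s = 15.875, q = 219.0625

The tax drives a wedge p_b - p_s = 2. Substituting p_s = p_b - 2 into supply: qs = 156.5 + 3.5p_b.
Market clearing requires 299.5 - 4.5p_b = 156.5 + 3.5p_b; hence 143 = 8p_b and p_b = 17.875.
Then p_s = 17.875 - 2 = 15.875 and q = 299.5 - 4.5(17.875) = 219.0625.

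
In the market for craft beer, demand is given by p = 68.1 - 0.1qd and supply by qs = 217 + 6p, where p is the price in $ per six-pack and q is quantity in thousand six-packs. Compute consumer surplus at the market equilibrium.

Consumer surplus = 7644.05

In direct form, qd = 681 - 10p.
The market clears where 681 - 10p = 217 + 6p. Rearranging, 16p = 464, hence p* = 29.
Plugging p* into demand: q* = 681 - 10(29) = 391.
Demand choke price (qd = 0): p = 681/10 = 68.1. Consumer surplus = ½ × (68.1 - 29) × 391 = 7644.05.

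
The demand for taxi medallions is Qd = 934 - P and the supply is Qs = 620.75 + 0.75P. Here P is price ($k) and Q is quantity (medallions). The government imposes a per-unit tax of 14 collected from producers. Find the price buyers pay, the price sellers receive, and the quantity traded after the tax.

P_b = 185, P_s = 171, Q = 749

The tax drives a wedge P_b - P_s = 14. Substituting P_s = P_b - 14 into supply: Qs = 610.25 + 0.75P_b.
Equate demand and the shifted supply: 934 - P_b = 610.25 + 0.75P_b, giving 1.75P_b = 323.75, so P_b = 185.
So P_s = 171 and the quantity traded is Q = 934 - 185 = 749.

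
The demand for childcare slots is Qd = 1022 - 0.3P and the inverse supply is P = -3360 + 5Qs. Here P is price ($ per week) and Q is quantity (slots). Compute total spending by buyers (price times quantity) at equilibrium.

Rewriting in direct form: Qs = 672 + 0.2P.
Set Qd = Qs: 1022 - 0.3P = 672 + 0.2P, so 350 = 0.5P and P* = 700.
Plugging P* into demand: Q* = 1022 - 0.3(700) = 812.
Total spending by buyers = P* × Q* = 700 × 812 = 568400.

Total spending by buyers = 568400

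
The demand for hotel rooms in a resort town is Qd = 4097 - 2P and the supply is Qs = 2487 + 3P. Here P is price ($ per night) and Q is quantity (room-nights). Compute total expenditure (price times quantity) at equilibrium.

Total expenditure = 1111866

The market clears where 4097 - 2P = 2487 + 3P. Rearranging, 5P = 1610, hence P* = 322.
From the demand curve, Q* = 4097 - 2(322) = 3453.
Total expenditure = P* × Q* = 322 × 3453 = 1111866.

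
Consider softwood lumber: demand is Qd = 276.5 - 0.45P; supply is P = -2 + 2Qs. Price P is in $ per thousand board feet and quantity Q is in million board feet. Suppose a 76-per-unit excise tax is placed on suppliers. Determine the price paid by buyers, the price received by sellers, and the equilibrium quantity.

Solving each curve for Q: Qs = 1 + 0.5P.
Suppliers keep P_s = P_b - 76 per unit, so supply in terms of the buyer price is Qs = -37 + 0.5P_b.
Equate demand and the shifted supply: 276.5 - 0.45P_b = -37 + 0.5P_b, giving 0.95P_b = 313.5, so P_b = 330.
Then P_s = 330 - 76 = 254 and Q = 276.5 - 0.45(330) = 128.

P_b = 330, P_s = 254, Q = 128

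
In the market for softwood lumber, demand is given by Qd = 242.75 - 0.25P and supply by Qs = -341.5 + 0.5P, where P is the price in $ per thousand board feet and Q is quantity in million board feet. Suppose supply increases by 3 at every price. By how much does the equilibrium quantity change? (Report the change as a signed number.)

Equating demand and supply, 242.75 - 0.25P = -341.5 + 0.5P gives 0.75P = 584.25, so P* = 779.
Substitute back: Q* = 242.75 - 0.25(779) = 48.
After the shift, supply is Qs = -338.5 + 0.5P.
Re-solving, 0.75P = 581.25 gives P = 775 and Q = 49.
ΔQ = 49 - 48 = 1.

ΔQ = 1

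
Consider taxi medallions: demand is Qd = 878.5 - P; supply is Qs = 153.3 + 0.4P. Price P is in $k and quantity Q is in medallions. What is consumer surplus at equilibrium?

Consumer surplus = 64980.125

The market clears where 878.5 - P = 153.3 + 0.4P. Rearranging, 1.4P = 725.2, hence P* = 518.
Substitute back: Q* = 878.5 - 518 = 360.5.
Demand choke price (Qd = 0): P = 878.5. Consumer surplus = ½ × (878.5 - 518) × 360.5 = 64980.125.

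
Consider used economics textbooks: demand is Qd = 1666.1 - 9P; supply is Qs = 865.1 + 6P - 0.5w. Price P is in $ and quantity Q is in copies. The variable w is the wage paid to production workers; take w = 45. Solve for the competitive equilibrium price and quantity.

P* = 54.9, Q* = 1172

With w = 45, supply is Qs = 842.6 + 6P.
Set Qd = Qs: 1666.1 - 9P = 842.6 + 6P, so 823.5 = 15P and P* = 54.9.
Plugging P* into demand: Q* = 1666.1 - 9(54.9) = 1172.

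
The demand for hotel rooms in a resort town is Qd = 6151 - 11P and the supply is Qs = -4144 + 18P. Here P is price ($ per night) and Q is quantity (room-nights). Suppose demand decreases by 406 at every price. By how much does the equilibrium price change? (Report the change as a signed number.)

ΔP = -14

At equilibrium Qd = Qs, so 6151 - 11P = -4144 + 18P; collecting terms, 10295 = 29P and P* = 355.
Then Q* = 6151 - 11(355) = 2246.
After the shift, demand is Qd = 5745 - 11P.
The new intersection has 9889 = 29P, i.e. P = 341, Q = 1994.
ΔP = 341 - 355 = -14.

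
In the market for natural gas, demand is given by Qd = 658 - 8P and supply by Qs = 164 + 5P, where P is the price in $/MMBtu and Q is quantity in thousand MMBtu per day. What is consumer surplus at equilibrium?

Consumer surplus = 7832.25

At equilibrium Qd = Qs, so 658 - 8P = 164 + 5P; collecting terms, 494 = 13P and P* = 38.
From the demand curve, Q* = 658 - 8(38) = 354.
Demand choke price (Qd = 0): P = 658/8 = 82.25. Consumer surplus = ½ × (82.25 - 38) × 354 = 7832.25.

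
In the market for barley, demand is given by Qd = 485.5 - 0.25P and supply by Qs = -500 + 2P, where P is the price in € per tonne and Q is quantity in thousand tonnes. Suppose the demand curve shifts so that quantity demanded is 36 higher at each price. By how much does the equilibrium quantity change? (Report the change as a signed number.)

ΔQ = 32

Equating demand and supply, 485.5 - 0.25P = -500 + 2P gives 2.25P = 985.5, so P* = 438.
Then Q* = 485.5 - 0.25(438) = 376.
After the shift, demand is Qd = 521.5 - 0.25P.
New equilibrium: 1021.5 = 2.25P, so P = 454 and Q = 408.
ΔQ = 408 - 376 = 32.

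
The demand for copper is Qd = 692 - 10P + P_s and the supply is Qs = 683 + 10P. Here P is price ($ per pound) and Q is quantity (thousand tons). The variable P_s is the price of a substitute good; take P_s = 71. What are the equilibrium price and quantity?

With P_s = 71, demand is Qd = 763 - 10P.
Equating demand and supply, 763 - 10P = 683 + 10P gives 20P = 80, so P* = 4.
Plugging P* into demand: Q* = 763 - 10(4) = 723.

P* = 4, Q* = 723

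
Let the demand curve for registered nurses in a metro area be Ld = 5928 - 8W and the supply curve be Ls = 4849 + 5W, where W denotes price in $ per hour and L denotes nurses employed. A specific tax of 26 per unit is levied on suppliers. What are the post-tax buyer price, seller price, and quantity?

W_b = 93, W_s = 67, L = 5184

With a tax of 26 on suppliers, they supply based on the net price W_s = W_b - 26, so Ls = 4719 + 5W_b.
Set Ld = Ls: 5928 - 8W_b = 4719 + 5W_b, so 1209 = 13W_b and W_b = 93.
Then W_s = 93 - 26 = 67 and L = 5928 - 8(93) = 5184.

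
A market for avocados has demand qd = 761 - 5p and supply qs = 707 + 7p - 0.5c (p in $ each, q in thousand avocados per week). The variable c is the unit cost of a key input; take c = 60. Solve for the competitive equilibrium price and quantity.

p* = 7, q* = 726

With c = 60, supply is qs = 677 + 7p.
Equating demand and supply, 761 - 5p = 677 + 7p gives 12p = 84, so p* = 7.
Substitute back: q* = 761 - 5(7) = 726.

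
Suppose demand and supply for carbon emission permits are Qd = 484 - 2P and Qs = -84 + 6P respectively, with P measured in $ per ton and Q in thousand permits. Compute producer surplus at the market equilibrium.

Equating demand and supply, 484 - 2P = -84 + 6P gives 8P = 568, so P* = 71.
From the demand curve, Q* = 484 - 2(71) = 342.
Supply choke price (Qs = 0): P = 14. Producer surplus = ½ × (71 - 14) × 342 = 9747.

Producer surplus = 9747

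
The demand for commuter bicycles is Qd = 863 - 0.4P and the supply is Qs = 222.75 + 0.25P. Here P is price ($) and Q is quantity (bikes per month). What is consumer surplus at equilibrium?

At equilibrium Qd = Qs, so 863 - 0.4P = 222.75 + 0.25P; collecting terms, 640.25 = 0.65P and P* = 985.
Plugging P* into demand: Q* = 863 - 0.4(985) = 469.
Demand choke price (Qd = 0): P = 863/0.4 = 2157.5. Consumer surplus = ½ × (2157.5 - 985) × 469 = 274951.25.

Consumer surplus = 274951.25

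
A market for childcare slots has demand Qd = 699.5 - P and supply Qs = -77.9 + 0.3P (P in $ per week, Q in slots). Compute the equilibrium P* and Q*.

At equilibrium Qd = Qs, so 699.5 - P = -77.9 + 0.3P; collecting terms, 777.4 = 1.3P and P* = 598.
Then Q* = 699.5 - 598 = 101.5.

P* = 598, Q* = 101.5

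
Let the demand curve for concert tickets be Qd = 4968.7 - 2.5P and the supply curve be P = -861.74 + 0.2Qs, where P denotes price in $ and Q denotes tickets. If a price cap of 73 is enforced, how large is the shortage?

Shortage = 112.5

Rewriting in direct form: Qs = 4308.7 + 5P.
At P = 73: Qd = 4786.2 and Qs = 4673.7.
Shortage = Qd - Qs = 4786.2 - 4673.7 = 112.5.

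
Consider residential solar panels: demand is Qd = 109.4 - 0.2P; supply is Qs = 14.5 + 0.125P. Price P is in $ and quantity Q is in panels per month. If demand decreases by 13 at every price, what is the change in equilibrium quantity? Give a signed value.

Equating demand and supply, 109.4 - 0.2P = 14.5 + 0.125P gives 0.325P = 94.9, so P* = 292.
Then Q* = 109.4 - 0.2(292) = 51.
After the shift, demand is Qd = 96.4 - 0.2P.
Re-solving, 0.325P = 81.9 gives P = 252 and Q = 46.
ΔQ = 46 - 51 = -5.

ΔQ = -5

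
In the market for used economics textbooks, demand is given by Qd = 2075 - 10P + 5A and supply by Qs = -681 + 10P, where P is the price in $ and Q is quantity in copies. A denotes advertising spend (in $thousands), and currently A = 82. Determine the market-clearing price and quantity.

P* = 158.3, Q* = 902

With A = 82, demand is Qd = 2485 - 10P.
At equilibrium Qd = Qs, so 2485 - 10P = -681 + 10P; collecting terms, 3166 = 20P and P* = 158.3.
Substitute back: Q* = 2485 - 10(158.3) = 902.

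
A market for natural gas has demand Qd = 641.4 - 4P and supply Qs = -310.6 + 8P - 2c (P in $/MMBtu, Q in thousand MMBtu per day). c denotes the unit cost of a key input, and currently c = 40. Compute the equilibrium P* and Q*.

With c = 40, supply is Qs = -390.6 + 8P.
Equating demand and supply, 641.4 - 4P = -390.6 + 8P gives 12P = 1032, so P* = 86.
Plugging P* into demand: Q* = 641.4 - 4(86) = 297.4.

P* = 86, Q* = 297.4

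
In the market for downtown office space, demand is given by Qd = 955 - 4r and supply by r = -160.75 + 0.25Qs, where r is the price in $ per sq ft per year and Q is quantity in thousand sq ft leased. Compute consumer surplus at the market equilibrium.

Rewriting in direct form: Qs = 643 + 4r.
Equating demand and supply, 955 - 4r = 643 + 4r gives 8r = 312, so r* = 39.
Then Q* = 955 - 4(39) = 799.
Demand choke price (Qd = 0): r = 955/4 = 238.75. Consumer surplus = ½ × (238.75 - 39) × 799 = 79800.125.

Consumer surplus = 79800.125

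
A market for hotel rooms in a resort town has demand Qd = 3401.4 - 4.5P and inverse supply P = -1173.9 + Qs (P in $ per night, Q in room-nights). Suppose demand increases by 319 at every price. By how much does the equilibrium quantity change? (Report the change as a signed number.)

Rewriting in direct form: Qs = 1173.9 + P.
Equating demand and supply, 3401.4 - 4.5P = 1173.9 + P gives 5.5P = 2227.5, so P* = 405.
From the demand curve, Q* = 3401.4 - 4.5(405) = 1578.9.
After the shift, demand is Qd = 3720.4 - 4.5P.
The new intersection has 2546.5 = 5.5P, i.e. P = 463, Q = 1636.9.
ΔQ = 1636.9 - 1578.9 = 58.

ΔQ = 58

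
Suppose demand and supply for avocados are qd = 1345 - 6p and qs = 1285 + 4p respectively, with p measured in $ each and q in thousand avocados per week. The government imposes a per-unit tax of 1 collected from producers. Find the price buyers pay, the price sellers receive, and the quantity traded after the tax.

With a tax of 1 on producers, they supply based on the net price p_s = p_b - 1, so qs = 1281 + 4p_b.
Equate demand and the shifted supply: 1345 - 6p_b = 1281 + 4p_b, giving 10p_b = 64, so p_b = 6.4.
Then p_s = 6.4 - 1 = 5.4 and q = 1345 - 6(6.4) = 1306.6.

p_b = 6.4, p_s = 5.4, q = 1306.6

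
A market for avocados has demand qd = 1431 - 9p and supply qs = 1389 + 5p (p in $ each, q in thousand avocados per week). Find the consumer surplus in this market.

Set qd = qs: 1431 - 9p = 1389 + 5p, so 42 = 14p and p* = 3.
Substitute back: q* = 1431 - 9(3) = 1404.
Demand choke price (qd = 0): p = 1431/9 = 159. Consumer surplus = ½ × (159 - 3) × 1404 = 109512.

Consumer surplus = 109512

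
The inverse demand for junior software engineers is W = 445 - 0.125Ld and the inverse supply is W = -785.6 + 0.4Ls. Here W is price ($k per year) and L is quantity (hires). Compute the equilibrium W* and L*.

W* = 152, L* = 2344

Inverting to quantity form: Ld = 3560 - 8W and Ls = 1964 + 2.5W.
Equating demand and supply, 3560 - 8W = 1964 + 2.5W gives 10.5W = 1596, so W* = 152.
Then L* = 3560 - 8(152) = 2344.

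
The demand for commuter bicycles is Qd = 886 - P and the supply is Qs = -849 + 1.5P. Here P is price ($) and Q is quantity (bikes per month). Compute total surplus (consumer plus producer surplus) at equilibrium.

Total surplus = 30720

At equilibrium Qd = Qs, so 886 - P = -849 + 1.5P; collecting terms, 1735 = 2.5P and P* = 694.
Plugging P* into demand: Q* = 886 - 694 = 192.
Demand choke price = 886; supply choke price = 566. CS = ½(886 - 694)(192) = 18432; PS = ½(694 - 566)(192) = 12288. Total surplus = 30720.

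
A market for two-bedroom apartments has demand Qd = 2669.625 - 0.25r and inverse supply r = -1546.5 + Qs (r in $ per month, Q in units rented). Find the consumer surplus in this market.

In direct form, Qs = 1546.5 + r.
Equating demand and supply, 2669.625 - 0.25r = 1546.5 + r gives 1.25r = 1123.125, so r* = 898.5.
Plugging r* into demand: Q* = 2669.625 - 0.25(898.5) = 2445.
Demand choke price (Qd = 0): r = 2669.625/0.25 = 10678.5. Consumer surplus = ½ × (10678.5 - 898.5) × 2445 = 11956050.

Consumer surplus = 11956050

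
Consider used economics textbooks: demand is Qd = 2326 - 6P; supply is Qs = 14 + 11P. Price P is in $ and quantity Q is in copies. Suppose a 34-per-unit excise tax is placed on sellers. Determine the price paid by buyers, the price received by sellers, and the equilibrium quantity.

P_b = 158, P_s = 124, Q = 1378

Sellers keep P_s = P_b - 34 per unit, so supply in terms of the buyer price is Qs = -360 + 11P_b.
Set Qd = Qs: 2326 - 6P_b = -360 + 11P_b, so 2686 = 17P_b and P_b = 158.
Then P_s = 158 - 34 = 124 and Q = 2326 - 6(158) = 1378.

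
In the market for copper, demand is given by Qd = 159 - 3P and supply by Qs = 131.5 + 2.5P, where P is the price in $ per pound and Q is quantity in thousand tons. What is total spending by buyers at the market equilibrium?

Set Qd = Qs: 159 - 3P = 131.5 + 2.5P, so 27.5 = 5.5P and P* = 5.
Substitute back: Q* = 159 - 3(5) = 144.
Total spending by buyers = P* × Q* = 5 × 144 = 720.

Total spending by buyers = 720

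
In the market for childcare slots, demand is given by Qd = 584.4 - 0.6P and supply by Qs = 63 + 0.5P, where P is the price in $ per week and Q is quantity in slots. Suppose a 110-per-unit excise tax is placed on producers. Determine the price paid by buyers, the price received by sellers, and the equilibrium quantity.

The tax drives a wedge P_b - P_s = 110. Substituting P_s = P_b - 110 into supply: Qs = 8 + 0.5P_b.
Set Qd = Qs: 584.4 - 0.6P_b = 8 + 0.5P_b, so 576.4 = 1.1P_b and P_b = 524.
Then P_s = 524 - 110 = 414 and Q = 584.4 - 0.6(524) = 270.

P_b = 524, P_s = 414, Q = 270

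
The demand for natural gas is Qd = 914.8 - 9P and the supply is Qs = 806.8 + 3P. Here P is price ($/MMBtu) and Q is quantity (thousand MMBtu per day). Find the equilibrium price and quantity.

Set Qd = Qs: 914.8 - 9P = 806.8 + 3P, so 108 = 12P and P* = 9.
Then Q* = 914.8 - 9(9) = 833.8.

P* = 9, Q* = 833.8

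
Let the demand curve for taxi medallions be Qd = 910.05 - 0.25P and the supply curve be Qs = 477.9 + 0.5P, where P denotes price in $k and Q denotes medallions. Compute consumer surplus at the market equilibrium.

The market clears where 910.05 - 0.25P = 477.9 + 0.5P. Rearranging, 0.75P = 432.15, hence P* = 576.2.
From the demand curve, Q* = 910.05 - 0.25(576.2) = 766.
Demand choke price (Qd = 0): P = 910.05/0.25 = 3640.2. Consumer surplus = ½ × (3640.2 - 576.2) × 766 = 1173512.

Consumer surplus = 1173512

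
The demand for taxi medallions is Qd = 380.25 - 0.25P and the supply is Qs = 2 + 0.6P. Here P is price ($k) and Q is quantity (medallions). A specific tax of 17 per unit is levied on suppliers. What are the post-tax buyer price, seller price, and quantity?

Suppliers keep P_s = P_b - 17 per unit, so supply in terms of the buyer price is Qs = -8.2 + 0.6P_b.
Set Qd = Qs: 380.25 - 0.25P_b = -8.2 + 0.6P_b, so 388.45 = 0.85P_b and P_b = 457.
Then P_s = 457 - 17 = 440 and Q = 380.25 - 0.25(457) = 266.

P_b = 457, P_s = 440, Q = 266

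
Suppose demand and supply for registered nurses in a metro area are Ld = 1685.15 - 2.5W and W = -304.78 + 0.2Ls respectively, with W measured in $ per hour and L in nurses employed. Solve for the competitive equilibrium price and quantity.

W* = 21.5, L* = 1631.4

Inverting to quantity form: Ls = 1523.9 + 5W.
At equilibrium Ld = Ls, so 1685.15 - 2.5W = 1523.9 + 5W; collecting terms, 161.25 = 7.5W and W* = 21.5.
Then L* = 1685.15 - 2.5(21.5) = 1631.4.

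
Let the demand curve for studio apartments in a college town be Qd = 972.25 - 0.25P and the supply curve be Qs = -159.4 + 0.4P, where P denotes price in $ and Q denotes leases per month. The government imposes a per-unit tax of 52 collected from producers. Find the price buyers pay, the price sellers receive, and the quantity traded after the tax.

P_b = 1773, P_s = 1721, Q = 529

Producers keep P_s = P_b - 52 per unit, so supply in terms of the buyer price is Qs = -180.2 + 0.4P_b.
Market clearing requires 972.25 - 0.25P_b = -180.2 + 0.4P_b; hence 1152.45 = 0.65P_b and P_b = 1773.
Then P_s = 1773 - 52 = 1721 and Q = 972.25 - 0.25(1773) = 529.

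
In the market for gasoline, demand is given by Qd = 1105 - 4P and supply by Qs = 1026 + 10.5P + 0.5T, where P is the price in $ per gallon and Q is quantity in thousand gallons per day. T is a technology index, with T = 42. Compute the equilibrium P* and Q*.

P* = 4, Q* = 1089

With T = 42, supply is Qs = 1047 + 10.5P.
Set Qd = Qs: 1105 - 4P = 1047 + 10.5P, so 58 = 14.5P and P* = 4.
Substitute back: Q* = 1105 - 4(4) = 1089.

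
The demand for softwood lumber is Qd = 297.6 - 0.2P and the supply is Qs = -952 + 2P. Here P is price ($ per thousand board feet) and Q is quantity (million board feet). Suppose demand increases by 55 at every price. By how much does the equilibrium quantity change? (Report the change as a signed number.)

ΔQ = 50

Set Qd = Qs: 297.6 - 0.2P = -952 + 2P, so 1249.6 = 2.2P and P* = 568.
From the demand curve, Q* = 297.6 - 0.2(568) = 184.
After the shift, demand is Qd = 352.6 - 0.2P.
Re-solving, 2.2P = 1304.6 gives P = 593 and Q = 234.
ΔQ = 234 - 184 = 50.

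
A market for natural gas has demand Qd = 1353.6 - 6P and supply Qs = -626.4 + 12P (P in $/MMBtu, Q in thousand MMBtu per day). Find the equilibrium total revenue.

Equating demand and supply, 1353.6 - 6P = -626.4 + 12P gives 18P = 1980, so P* = 110.
Then Q* = 1353.6 - 6(110) = 693.6.
Total revenue = P* × Q* = 110 × 693.6 = 76296.

Total revenue = 76296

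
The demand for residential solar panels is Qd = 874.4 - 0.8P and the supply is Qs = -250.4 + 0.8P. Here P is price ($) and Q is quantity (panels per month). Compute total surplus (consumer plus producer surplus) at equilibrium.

Total surplus = 121680

At equilibrium Qd = Qs, so 874.4 - 0.8P = -250.4 + 0.8P; collecting terms, 1124.8 = 1.6P and P* = 703.
Substitute back: Q* = 874.4 - 0.8(703) = 312.
Demand choke price = 1093; supply choke price = 313. CS = ½(1093 - 703)(312) = 60840; PS = ½(703 - 313)(312) = 60840. Total surplus = 121680.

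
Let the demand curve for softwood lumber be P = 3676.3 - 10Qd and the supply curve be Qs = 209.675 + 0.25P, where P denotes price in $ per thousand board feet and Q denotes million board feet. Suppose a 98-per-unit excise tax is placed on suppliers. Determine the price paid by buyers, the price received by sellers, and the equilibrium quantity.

Inverting to quantity form: Qd = 367.63 - 0.1P.
The tax drives a wedge P_b - P_s = 98. Substituting P_s = P_b - 98 into supply: Qs = 185.175 + 0.25P_b.
Market clearing requires 367.63 - 0.1P_b = 185.175 + 0.25P_b; hence 182.455 = 0.35P_b and P_b = 521.3.
Then P_s = 521.3 - 98 = 423.3 and Q = 367.63 - 0.1(521.3) = 315.5.

P_b = 521.3, P_s = 423.3, Q = 315.5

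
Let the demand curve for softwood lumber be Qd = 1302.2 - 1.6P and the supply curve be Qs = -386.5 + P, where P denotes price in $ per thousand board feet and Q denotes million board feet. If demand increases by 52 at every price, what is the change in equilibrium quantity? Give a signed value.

ΔQ = 20

At equilibrium Qd = Qs, so 1302.2 - 1.6P = -386.5 + P; collecting terms, 1688.7 = 2.6P and P* = 649.5.
Plugging P* into demand: Q* = 1302.2 - 1.6(649.5) = 263.
After the shift, demand is Qd = 1354.2 - 1.6P.
Re-solving, 2.6P = 1740.7 gives P = 669.5 and Q = 283.
ΔQ = 283 - 263 = 20.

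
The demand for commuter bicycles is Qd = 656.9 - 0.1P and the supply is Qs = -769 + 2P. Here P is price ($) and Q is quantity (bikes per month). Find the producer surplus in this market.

Producer surplus = 86730.25

The market clears where 656.9 - 0.1P = -769 + 2P. Rearranging, 2.1P = 1425.9, hence P* = 679.
From the demand curve, Q* = 656.9 - 0.1(679) = 589.
Supply choke price (Qs = 0): P = 384.5. Producer surplus = ½ × (679 - 384.5) × 589 = 86730.25.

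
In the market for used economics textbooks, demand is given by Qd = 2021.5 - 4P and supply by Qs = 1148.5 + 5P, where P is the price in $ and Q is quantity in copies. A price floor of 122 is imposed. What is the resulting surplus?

Evaluating both curves at the floor price 122 gives Qd = 1533.5, Qs = 1758.5.
Surplus = Qs - Qd = 1758.5 - 1533.5 = 225.

Surplus = 225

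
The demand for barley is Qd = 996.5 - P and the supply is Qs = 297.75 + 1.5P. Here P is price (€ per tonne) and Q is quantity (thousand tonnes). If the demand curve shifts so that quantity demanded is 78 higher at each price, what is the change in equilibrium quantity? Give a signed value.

ΔQ = 46.8

Set Qd = Qs: 996.5 - P = 297.75 + 1.5P, so 698.75 = 2.5P and P* = 279.5.
Then Q* = 996.5 - 279.5 = 717.
After the shift, demand is Qd = 1074.5 - P.
New equilibrium: 776.75 = 2.5P, so P = 310.7 and Q = 763.8.
ΔQ = 763.8 - 717 = 46.8.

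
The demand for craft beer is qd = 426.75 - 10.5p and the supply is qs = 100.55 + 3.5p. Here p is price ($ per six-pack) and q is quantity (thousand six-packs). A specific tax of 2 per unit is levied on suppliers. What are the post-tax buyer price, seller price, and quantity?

p_b = 23.8, p_s = 21.8, q = 176.85

The tax drives a wedge p_b - p_s = 2. Substituting p_s = p_b - 2 into supply: qs = 93.55 + 3.5p_b.
Set qd = qs: 426.75 - 10.5p_b = 93.55 + 3.5p_b, so 333.2 = 14p_b and p_b = 23.8.
Then p_s = 23.8 - 2 = 21.8 and q = 426.75 - 10.5(23.8) = 176.85.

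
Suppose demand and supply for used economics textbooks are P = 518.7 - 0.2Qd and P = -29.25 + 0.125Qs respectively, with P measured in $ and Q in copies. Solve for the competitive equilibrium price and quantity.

Rewriting in direct form: Qd = 2593.5 - 5P and Qs = 234 + 8P.
The market clears where 2593.5 - 5P = 234 + 8P. Rearranging, 13P = 2359.5, hence P* = 181.5.
Substitute back: Q* = 2593.5 - 5(181.5) = 1686.

P* = 181.5, Q* = 1686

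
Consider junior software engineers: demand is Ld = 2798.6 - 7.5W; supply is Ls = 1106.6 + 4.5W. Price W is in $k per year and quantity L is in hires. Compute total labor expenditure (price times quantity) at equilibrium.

Total labor expenditure = 245495.1

At equilibrium Ld = Ls, so 2798.6 - 7.5W = 1106.6 + 4.5W; collecting terms, 1692 = 12W and W* = 141.
Substitute back: L* = 2798.6 - 7.5(141) = 1741.1.
Total labor expenditure = W* × L* = 141 × 1741.1 = 245495.1.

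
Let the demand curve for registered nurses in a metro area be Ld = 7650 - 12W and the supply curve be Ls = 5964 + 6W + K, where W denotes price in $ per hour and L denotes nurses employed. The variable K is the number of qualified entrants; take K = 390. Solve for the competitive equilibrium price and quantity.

W* = 72, L* = 6786

With K = 390, supply is Ls = 6354 + 6W.
Set Ld = Ls: 7650 - 12W = 6354 + 6W, so 1296 = 18W and W* = 72.
From the demand curve, L* = 7650 - 12(72) = 6786.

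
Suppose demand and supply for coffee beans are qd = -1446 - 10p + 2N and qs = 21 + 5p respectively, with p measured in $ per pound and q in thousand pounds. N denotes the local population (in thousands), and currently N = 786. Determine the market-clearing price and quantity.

With N = 786, demand is qd = 126 - 10p.
The market clears where 126 - 10p = 21 + 5p. Rearranging, 15p = 105, hence p* = 7.
Plugging p* into demand: q* = 126 - 10(7) = 56.

p* = 7, q* = 56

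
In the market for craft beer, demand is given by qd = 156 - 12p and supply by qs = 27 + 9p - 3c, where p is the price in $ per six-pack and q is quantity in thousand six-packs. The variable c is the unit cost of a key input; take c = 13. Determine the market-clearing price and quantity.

p* = 8, q* = 60

With c = 13, supply is qs = -12 + 9p.
Set qd = qs: 156 - 12p = -12 + 9p, so 168 = 21p and p* = 8.
From the demand curve, q* = 156 - 12(8) = 60.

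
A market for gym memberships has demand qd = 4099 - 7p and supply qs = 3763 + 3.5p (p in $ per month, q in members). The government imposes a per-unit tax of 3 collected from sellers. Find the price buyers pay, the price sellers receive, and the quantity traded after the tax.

p_b = 33, p_s = 30, q = 3868

With a tax of 3 on sellers, they supply based on the net price p_s = p_b - 3, so qs = 3752.5 + 3.5p_b.
Market clearing requires 4099 - 7p_b = 3752.5 + 3.5p_b; hence 346.5 = 10.5p_b and p_b = 33.
Then p_s = 33 - 3 = 30 and q = 4099 - 7(33) = 3868.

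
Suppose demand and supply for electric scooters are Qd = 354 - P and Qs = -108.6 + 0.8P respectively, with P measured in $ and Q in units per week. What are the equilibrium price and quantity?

Set Qd = Qs: 354 - P = -108.6 + 0.8P, so 462.6 = 1.8P and P* = 257.
From the demand curve, Q* = 354 - 257 = 97.

P* = 257, Q* = 97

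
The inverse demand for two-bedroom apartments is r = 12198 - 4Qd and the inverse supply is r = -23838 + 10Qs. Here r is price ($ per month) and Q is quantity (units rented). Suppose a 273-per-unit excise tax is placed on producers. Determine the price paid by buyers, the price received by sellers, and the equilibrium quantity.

r_b = 1980, r_s = 1707, Q = 2554.5

In direct form, Qd = 3049.5 - 0.25r and Qs = 2383.8 + 0.1r.
The tax drives a wedge r_b - r_s = 273. Substituting r_s = r_b - 273 into supply: Qs = 2356.5 + 0.1r_b.
Market clearing requires 3049.5 - 0.25r_b = 2356.5 + 0.1r_b; hence 693 = 0.35r_b and r_b = 1980.
Then r_s = 1980 - 273 = 1707 and Q = 3049.5 - 0.25(1980) = 2554.5.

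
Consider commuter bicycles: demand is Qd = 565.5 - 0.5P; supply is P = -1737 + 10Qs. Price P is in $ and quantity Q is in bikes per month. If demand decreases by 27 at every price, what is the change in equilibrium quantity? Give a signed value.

ΔQ = -4.5

In direct form, Qs = 173.7 + 0.1P.
Equating demand and supply, 565.5 - 0.5P = 173.7 + 0.1P gives 0.6P = 391.8, so P* = 653.
Then Q* = 565.5 - 0.5(653) = 239.
After the shift, demand is Qd = 538.5 - 0.5P.
The new intersection has 364.8 = 0.6P, i.e. P = 608, Q = 234.5.
ΔQ = 234.5 - 239 = -4.5.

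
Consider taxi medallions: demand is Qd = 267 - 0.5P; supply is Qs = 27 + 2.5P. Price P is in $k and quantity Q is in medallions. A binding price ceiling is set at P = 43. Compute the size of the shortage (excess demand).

With P fixed at 43, quantity demanded is 245.5 and quantity supplied is 134.5.
Shortage = Qd - Qs = 245.5 - 134.5 = 111.

Shortage = 111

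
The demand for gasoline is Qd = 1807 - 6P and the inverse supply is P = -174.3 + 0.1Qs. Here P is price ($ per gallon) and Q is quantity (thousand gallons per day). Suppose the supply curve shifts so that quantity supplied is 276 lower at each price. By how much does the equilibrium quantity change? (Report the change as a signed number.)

ΔQ = -103.5

Rewriting in direct form: Qs = 1743 + 10P.
At equilibrium Qd = Qs, so 1807 - 6P = 1743 + 10P; collecting terms, 64 = 16P and P* = 4.
From the demand curve, Q* = 1807 - 6(4) = 1783.
After the shift, supply is Qs = 1467 + 10P.
The new intersection has 340 = 16P, i.e. P = 21.25, Q = 1679.5.
ΔQ = 1679.5 - 1783 = -103.5.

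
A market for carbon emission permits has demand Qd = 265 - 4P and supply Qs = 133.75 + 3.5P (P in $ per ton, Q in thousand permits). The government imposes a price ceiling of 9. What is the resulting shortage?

Evaluating both curves at the ceiling price 9 gives Qd = 229, Qs = 165.25.
Shortage = Qd - Qs = 229 - 165.25 = 63.75.

Shortage = 63.75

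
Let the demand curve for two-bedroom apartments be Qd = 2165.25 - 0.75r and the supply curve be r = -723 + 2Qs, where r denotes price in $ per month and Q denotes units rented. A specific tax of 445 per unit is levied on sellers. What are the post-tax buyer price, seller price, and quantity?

Rewriting in direct form: Qs = 361.5 + 0.5r.
With a tax of 445 on sellers, they supply based on the net price r_s = r_b - 445, so Qs = 139 + 0.5r_b.
Set Qd = Qs: 2165.25 - 0.75r_b = 139 + 0.5r_b, so 2026.25 = 1.25r_b and r_b = 1621.
So r_s = 1176 and the quantity traded is Q = 2165.25 - 0.75(1621) = 949.5.

r_b = 1621, r_s = 1176, Q = 949.5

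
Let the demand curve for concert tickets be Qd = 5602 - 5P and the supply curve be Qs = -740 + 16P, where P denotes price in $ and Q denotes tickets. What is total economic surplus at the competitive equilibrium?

Equating demand and supply, 5602 - 5P = -740 + 16P gives 21P = 6342, so P* = 302.
Then Q* = 5602 - 5(302) = 4092.
Demand choke price = 1120.4; supply choke price = 46.25. CS = ½(1120.4 - 302)(4092) = 1674446.4; PS = ½(302 - 46.25)(4092) = 523264.5. Total surplus = 2197710.9.

Total surplus = 2197710.9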